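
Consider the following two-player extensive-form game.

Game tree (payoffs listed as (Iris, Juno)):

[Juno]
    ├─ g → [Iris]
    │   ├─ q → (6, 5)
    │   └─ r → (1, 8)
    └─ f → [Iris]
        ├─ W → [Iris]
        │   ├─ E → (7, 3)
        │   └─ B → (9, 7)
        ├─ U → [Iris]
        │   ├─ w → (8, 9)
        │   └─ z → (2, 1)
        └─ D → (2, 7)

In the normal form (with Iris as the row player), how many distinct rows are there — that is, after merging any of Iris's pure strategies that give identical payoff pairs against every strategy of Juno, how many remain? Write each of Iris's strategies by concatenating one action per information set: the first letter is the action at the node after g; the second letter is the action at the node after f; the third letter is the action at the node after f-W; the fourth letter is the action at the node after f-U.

Iris has 24 pure strategies: qWEw, qWEz, qWBw, qWBz, qUEw, qUEz, qUBw, qUBz, qDEw, qDEz, qDBw, qDBz, rWEw, rWEz, rWBw, rWBz, rUEw, rUEz, rUBw, rUBz, rDEw, rDEz, rDBw, rDBz. Columns: g, f.
{qWEw, qWEz} → row (6,5) (7,3)
{qWBw, qWBz} → row (6,5) (9,7)
{qUEw, qUBw} → row (6,5) (8,9)
{qUEz, qUBz} → row (6,5) (2,1)
{qDEw, qDEz, qDBw, qDBz} → row (6,5) (2,7)
{rWEw, rWEz} → row (1,8) (7,3)
{rWBw, rWBz} → row (1,8) (9,7)
{rUEw, rUBw} → row (1,8) (8,9)
{rUEz, rUBz} → row (1,8) (2,1)
{rDEw, rDEz, rDBw, rDBz} → row (1,8) (2,7)
That's 10 distinct rows out of 24 strategies.

10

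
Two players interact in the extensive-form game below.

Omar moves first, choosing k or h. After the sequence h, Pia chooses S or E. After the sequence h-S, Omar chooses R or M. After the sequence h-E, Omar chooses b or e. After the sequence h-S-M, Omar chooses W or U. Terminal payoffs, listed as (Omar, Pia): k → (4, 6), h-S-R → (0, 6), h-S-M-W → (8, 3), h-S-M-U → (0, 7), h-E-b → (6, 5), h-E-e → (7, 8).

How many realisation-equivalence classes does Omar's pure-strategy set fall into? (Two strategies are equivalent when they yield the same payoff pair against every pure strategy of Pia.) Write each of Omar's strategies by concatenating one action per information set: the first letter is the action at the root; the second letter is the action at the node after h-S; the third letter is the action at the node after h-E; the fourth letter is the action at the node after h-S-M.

7

Omar has 16 pure strategies: kRbW, kRbU, kReW, kReU, kMbW, kMbU, kMeW, kMeU, hRbW, hRbU, hReW, hReU, hMbW, hMbU, hMeW, hMeU. Columns: S, E.
{kRbW, kRbU, kReW, kReU, kMbW, kMbU, kMeW, kMeU} → row (4,6) (4,6)
{hRbW, hRbU} → row (0,6) (6,5)
{hReW, hReU} → row (0,6) (7,8)
{hMbW} → row (8,3) (6,5)
{hMbU} → row (0,7) (6,5)
{hMeW} → row (8,3) (7,8)
{hMeU} → row (0,7) (7,8)
That's 7 distinct rows out of 16 strategies.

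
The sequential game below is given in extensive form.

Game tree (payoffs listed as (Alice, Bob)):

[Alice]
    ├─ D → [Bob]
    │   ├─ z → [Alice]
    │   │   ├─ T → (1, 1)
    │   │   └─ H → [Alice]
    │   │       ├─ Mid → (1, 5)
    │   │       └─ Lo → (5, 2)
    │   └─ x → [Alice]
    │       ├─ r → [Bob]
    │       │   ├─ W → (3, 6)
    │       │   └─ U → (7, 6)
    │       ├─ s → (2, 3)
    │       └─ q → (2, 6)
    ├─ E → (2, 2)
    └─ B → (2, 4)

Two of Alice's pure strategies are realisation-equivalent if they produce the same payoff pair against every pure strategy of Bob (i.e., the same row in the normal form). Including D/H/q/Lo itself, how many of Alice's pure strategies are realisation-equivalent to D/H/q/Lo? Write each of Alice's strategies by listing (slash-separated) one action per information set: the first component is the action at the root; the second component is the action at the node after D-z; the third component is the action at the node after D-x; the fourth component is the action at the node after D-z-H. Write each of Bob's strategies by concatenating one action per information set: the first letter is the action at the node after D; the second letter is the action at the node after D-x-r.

Row for D/H/q/Lo (columns zW, zU, xW, xU): (5,2) (5,2) (2,6) (2,6).
Every one of Alice's information sets is on the play path for some reply by Bob when Alice follows D/H/q/Lo.
Changing the action at any of them therefore changes at least one column, so only D/H/q/Lo itself gives this row.

1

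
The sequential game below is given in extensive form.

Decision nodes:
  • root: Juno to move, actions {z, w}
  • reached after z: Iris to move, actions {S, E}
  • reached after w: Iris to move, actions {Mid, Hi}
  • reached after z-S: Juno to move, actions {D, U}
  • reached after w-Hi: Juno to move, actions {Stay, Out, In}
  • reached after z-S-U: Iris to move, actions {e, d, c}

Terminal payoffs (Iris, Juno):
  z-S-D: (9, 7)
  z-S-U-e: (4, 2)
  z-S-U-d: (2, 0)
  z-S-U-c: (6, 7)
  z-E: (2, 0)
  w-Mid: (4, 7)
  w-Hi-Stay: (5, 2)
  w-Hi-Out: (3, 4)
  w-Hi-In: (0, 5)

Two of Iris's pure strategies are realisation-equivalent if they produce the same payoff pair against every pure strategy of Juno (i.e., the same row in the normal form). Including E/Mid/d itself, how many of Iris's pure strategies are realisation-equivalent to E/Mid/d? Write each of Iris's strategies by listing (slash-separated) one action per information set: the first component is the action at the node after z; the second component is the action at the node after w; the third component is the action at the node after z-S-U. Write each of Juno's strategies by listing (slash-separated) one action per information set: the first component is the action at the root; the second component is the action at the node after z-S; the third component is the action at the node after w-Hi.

Row for E/Mid/d (columns z/D/Stay, z/D/Out, z/D/In, z/U/Stay, z/U/Out, z/U/In, w/D/Stay, w/D/Out, w/D/In, w/U/Stay, w/U/Out, w/U/In): (2,0) (2,0) (2,0) (2,0) (2,0) (2,0) (4,7) (4,7) (4,7) (4,7) (4,7) (4,7).
Under E/Mid/d, Iris's choice at the node after z-S-U can never be reached regardless of what Juno does, so varying those choices leaves every outcome unchanged.
Holding the reachable choices fixed and varying the unreachable one freely already gives 3 equivalent strategies.
No other strategy reproduces this row, so those 3 are the full class: E/Mid/e, E/Mid/d, E/Mid/c.

3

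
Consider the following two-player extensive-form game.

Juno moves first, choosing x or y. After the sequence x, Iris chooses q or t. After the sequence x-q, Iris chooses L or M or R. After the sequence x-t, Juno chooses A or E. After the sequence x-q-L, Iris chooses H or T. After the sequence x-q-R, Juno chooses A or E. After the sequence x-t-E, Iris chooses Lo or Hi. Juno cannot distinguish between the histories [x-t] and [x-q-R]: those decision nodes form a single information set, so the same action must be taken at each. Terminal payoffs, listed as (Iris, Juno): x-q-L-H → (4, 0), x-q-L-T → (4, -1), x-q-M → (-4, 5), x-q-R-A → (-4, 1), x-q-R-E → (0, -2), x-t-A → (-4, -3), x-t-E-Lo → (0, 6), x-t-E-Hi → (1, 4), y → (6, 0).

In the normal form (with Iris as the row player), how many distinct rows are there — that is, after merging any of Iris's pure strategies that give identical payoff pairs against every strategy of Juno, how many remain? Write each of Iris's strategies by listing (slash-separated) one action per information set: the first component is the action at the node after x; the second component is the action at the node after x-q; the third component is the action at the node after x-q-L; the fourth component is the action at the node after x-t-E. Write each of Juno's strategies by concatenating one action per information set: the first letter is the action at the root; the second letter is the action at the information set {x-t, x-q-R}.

6

Iris has 24 pure strategies: q/L/H/Lo, q/L/H/Hi, q/L/T/Lo, q/L/T/Hi, q/M/H/Lo, q/M/H/Hi, q/M/T/Lo, q/M/T/Hi, q/R/H/Lo, q/R/H/Hi, q/R/T/Lo, q/R/T/Hi, t/L/H/Lo, t/L/H/Hi, t/L/T/Lo, t/L/T/Hi, t/M/H/Lo, t/M/H/Hi, t/M/T/Lo, t/M/T/Hi, t/R/H/Lo, t/R/H/Hi, t/R/T/Lo, t/R/T/Hi. Columns: xA, xE, yA, yE.
{q/L/H/Lo, q/L/H/Hi} → row (4,0) (4,0) (6,0) (6,0)
{q/L/T/Lo, q/L/T/Hi} → row (4,-1) (4,-1) (6,0) (6,0)
{q/M/H/Lo, q/M/H/Hi, q/M/T/Lo, q/M/T/Hi} → row (-4,5) (-4,5) (6,0) (6,0)
{q/R/H/Lo, q/R/H/Hi, q/R/T/Lo, q/R/T/Hi} → row (-4,1) (0,-2) (6,0) (6,0)
{t/L/H/Lo, t/L/T/Lo, t/M/H/Lo, t/M/T/Lo, t/R/H/Lo, t/R/T/Lo} → row (-4,-3) (0,6) (6,0) (6,0)
{t/L/H/Hi, t/L/T/Hi, t/M/H/Hi, t/M/T/Hi, t/R/H/Hi, t/R/T/Hi} → row (-4,-3) (1,4) (6,0) (6,0)
That's 6 distinct rows out of 24 strategies.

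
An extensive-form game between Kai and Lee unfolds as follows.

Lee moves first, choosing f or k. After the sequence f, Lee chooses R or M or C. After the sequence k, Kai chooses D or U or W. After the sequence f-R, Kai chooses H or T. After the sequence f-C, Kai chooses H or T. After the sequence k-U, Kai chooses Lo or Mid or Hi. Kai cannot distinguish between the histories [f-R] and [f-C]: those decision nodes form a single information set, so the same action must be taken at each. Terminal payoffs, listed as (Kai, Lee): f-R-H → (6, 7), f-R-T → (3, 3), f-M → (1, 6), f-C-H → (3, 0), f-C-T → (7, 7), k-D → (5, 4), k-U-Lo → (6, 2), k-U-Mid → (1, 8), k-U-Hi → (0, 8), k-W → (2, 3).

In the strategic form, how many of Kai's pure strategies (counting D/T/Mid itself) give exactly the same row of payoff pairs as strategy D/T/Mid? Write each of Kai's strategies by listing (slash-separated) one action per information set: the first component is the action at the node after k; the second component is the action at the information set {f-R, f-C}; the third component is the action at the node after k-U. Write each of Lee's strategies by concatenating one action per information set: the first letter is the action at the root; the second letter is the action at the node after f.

Row for D/T/Mid (columns fR, fM, fC, kR, kM, kC): (3,3) (1,6) (7,7) (5,4) (5,4) (5,4).
Under D/T/Mid, Kai's choice at the node after k-U can never be reached regardless of what Lee does, so varying those choices leaves every outcome unchanged.
Holding the reachable choices fixed and varying the unreachable one freely already gives 3 equivalent strategies.
No other strategy reproduces this row, so those 3 are the full class: D/T/Lo, D/T/Mid, D/T/Hi.

3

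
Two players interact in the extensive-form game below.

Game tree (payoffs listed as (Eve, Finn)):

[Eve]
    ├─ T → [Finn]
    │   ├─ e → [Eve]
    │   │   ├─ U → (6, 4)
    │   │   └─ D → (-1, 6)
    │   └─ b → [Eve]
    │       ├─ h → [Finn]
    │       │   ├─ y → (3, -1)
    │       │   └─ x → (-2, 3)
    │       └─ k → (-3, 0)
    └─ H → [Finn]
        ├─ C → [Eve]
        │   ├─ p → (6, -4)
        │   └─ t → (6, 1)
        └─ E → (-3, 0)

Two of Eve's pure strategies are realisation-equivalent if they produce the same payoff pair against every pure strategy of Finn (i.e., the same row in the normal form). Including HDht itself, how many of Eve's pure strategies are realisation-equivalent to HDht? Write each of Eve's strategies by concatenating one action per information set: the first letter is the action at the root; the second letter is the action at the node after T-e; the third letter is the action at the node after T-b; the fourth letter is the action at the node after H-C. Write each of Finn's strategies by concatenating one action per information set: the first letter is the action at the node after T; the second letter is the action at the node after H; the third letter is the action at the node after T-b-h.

Row for HDht (columns eCy, eCx, eEy, eEx, bCy, bCx, bEy, bEx): (6,1) (6,1) (-3,0) (-3,0) (6,1) (6,1) (-3,0) (-3,0).
Under HDht, Eve's choice at the node after T-e and at the node after T-b can never be reached regardless of what Finn does, so varying those choices leaves every outcome unchanged.
Holding the reachable choices fixed and varying the unreachable ones freely already gives 2 × 2 = 4 equivalent strategies.
No other strategy reproduces this row, so those 4 are the full class: HUht, HUkt, HDht, HDkt.

4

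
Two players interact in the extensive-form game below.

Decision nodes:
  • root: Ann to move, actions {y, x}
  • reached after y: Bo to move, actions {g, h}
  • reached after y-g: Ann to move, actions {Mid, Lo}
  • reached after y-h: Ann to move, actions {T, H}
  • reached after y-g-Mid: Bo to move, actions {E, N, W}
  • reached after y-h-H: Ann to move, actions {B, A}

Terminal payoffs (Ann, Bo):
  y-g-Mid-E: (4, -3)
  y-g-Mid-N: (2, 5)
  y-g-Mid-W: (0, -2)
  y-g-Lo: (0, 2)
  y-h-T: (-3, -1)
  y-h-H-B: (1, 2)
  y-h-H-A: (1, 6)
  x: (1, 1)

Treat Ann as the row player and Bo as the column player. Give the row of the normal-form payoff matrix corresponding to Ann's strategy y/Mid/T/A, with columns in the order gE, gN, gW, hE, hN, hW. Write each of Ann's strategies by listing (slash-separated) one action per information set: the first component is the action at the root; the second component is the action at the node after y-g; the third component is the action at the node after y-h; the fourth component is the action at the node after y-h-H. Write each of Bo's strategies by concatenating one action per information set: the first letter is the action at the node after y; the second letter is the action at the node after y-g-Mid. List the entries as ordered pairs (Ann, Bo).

(4,-3) (2,5) (0,-2) (-3,-1) (-3,-1) (-3,-1)

vs gE: Ann plays y → Bo plays g at [y] → Ann plays Mid at [y-g] → Bo plays E at [y-g-Mid] → (4, -3)
vs gN: Ann plays y → Bo plays g at [y] → Ann plays Mid at [y-g] → Bo plays N at [y-g-Mid] → (2, 5)
vs gW: Ann plays y → Bo plays g at [y] → Ann plays Mid at [y-g] → Bo plays W at [y-g-Mid] → (0, -2)
vs hE: Ann plays y → Bo plays h at [y] → Ann plays T at [y-h] → (-3, -1)
vs hN: Ann plays y → Bo plays h at [y] → Ann plays T at [y-h] → (-3, -1)
vs hW: Ann plays y → Bo plays h at [y] → Ann plays T at [y-h] → (-3, -1)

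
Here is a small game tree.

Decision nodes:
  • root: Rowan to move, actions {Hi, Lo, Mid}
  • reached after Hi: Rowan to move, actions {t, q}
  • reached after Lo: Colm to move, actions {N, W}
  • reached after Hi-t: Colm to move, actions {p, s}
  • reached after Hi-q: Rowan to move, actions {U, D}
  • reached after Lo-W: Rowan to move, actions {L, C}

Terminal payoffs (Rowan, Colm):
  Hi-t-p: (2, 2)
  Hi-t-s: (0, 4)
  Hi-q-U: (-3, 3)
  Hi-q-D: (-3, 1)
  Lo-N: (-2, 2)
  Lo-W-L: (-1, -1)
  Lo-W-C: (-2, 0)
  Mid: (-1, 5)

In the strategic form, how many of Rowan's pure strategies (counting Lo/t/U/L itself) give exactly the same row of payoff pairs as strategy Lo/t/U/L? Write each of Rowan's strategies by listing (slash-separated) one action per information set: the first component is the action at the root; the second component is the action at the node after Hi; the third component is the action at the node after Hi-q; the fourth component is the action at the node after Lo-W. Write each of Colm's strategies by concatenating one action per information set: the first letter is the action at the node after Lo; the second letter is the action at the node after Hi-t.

4

Row for Lo/t/U/L (columns Np, Ns, Wp, Ws): (-2,2) (-2,2) (-1,-1) (-1,-1).
Under Lo/t/U/L, Rowan's choice at the node after Hi and at the node after Hi-q can never be reached regardless of what Colm does, so varying those choices leaves every outcome unchanged.
Holding the reachable choices fixed and varying the unreachable ones freely already gives 2 × 2 = 4 equivalent strategies.
No other strategy reproduces this row, so those 4 are the full class: Lo/t/U/L, Lo/t/D/L, Lo/q/U/L, Lo/q/D/L.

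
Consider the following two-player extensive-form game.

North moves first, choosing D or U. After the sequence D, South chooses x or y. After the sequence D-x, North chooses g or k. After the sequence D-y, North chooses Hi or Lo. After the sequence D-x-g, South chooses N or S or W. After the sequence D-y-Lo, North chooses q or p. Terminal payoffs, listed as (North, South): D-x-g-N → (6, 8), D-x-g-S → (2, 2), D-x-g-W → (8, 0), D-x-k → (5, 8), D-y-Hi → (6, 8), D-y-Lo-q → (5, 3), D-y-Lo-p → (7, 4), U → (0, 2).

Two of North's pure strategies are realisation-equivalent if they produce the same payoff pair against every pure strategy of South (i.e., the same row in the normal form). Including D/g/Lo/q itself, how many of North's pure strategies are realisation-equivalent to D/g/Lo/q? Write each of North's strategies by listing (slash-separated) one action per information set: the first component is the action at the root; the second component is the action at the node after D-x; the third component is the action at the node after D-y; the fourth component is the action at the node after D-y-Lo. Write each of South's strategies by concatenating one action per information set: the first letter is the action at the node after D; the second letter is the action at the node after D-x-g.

1

Row for D/g/Lo/q (columns xN, xS, xW, yN, yS, yW): (6,8) (2,2) (8,0) (5,3) (5,3) (5,3).
Every one of North's information sets is on the play path for some reply by South when North follows D/g/Lo/q.
Changing the action at any of them therefore changes at least one column, so only D/g/Lo/q itself gives this row.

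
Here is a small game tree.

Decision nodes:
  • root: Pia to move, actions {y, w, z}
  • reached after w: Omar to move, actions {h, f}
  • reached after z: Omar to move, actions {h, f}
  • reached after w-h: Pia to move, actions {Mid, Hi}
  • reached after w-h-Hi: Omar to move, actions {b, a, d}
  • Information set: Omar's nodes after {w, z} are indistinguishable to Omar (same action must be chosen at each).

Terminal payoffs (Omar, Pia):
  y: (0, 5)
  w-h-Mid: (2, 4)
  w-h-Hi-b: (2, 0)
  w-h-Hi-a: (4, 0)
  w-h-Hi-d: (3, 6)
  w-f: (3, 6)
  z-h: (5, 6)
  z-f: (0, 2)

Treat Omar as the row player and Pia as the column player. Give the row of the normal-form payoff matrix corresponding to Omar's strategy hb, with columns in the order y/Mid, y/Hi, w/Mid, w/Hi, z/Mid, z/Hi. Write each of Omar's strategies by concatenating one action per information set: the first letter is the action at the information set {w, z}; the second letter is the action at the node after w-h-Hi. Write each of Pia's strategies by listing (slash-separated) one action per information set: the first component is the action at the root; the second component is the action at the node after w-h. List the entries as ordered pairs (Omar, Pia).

(0,5) (0,5) (2,4) (2,0) (5,6) (5,6)

vs y/Mid: Pia plays y → (0, 5)
vs y/Hi: Pia plays y → (0, 5)
vs w/Mid: Pia plays w → Omar plays h at [w] → Pia plays Mid at [w-h] → (2, 4)
vs w/Hi: Pia plays w → Omar plays h at [w] → Pia plays Hi at [w-h] → Omar plays b at [w-h-Hi] → (2, 0)
vs z/Mid: Pia plays z → Omar plays h at [z] → (5, 6)
vs z/Hi: Pia plays z → Omar plays h at [z] → (5, 6)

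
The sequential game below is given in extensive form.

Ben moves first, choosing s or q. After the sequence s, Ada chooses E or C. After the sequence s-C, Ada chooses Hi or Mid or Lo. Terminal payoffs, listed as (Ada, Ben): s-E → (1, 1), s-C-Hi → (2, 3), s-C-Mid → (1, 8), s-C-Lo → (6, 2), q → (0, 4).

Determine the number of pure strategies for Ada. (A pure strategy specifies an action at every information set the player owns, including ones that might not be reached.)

Ada owns the node after s with actions {E, C} — two choices.
Ada owns the node after s-C with actions {Hi, Mid, Lo} — three choices.
A pure strategy fixes one action at each information set independently, so the count is the product 2 × 3 = 6.

6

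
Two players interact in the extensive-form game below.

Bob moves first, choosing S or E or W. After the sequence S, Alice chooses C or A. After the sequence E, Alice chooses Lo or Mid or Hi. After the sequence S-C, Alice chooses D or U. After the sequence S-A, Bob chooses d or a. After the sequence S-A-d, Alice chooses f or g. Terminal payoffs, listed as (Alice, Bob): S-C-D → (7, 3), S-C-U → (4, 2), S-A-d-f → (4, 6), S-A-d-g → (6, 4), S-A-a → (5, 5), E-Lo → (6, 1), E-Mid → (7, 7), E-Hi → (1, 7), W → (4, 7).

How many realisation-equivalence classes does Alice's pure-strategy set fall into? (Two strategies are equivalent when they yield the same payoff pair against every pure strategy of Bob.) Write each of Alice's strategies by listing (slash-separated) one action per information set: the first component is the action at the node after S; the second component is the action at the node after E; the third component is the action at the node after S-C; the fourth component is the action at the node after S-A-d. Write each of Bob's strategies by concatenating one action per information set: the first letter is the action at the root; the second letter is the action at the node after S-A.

12

Alice has 24 pure strategies: C/Lo/D/f, C/Lo/D/g, C/Lo/U/f, C/Lo/U/g, C/Mid/D/f, C/Mid/D/g, C/Mid/U/f, C/Mid/U/g, C/Hi/D/f, C/Hi/D/g, C/Hi/U/f, C/Hi/U/g, A/Lo/D/f, A/Lo/D/g, A/Lo/U/f, A/Lo/U/g, A/Mid/D/f, A/Mid/D/g, A/Mid/U/f, A/Mid/U/g, A/Hi/D/f, A/Hi/D/g, A/Hi/U/f, A/Hi/U/g. Columns: Sd, Sa, Ed, Ea, Wd, Wa.
{C/Lo/D/f, C/Lo/D/g} → row (7,3) (7,3) (6,1) (6,1) (4,7) (4,7)
{C/Lo/U/f, C/Lo/U/g} → row (4,2) (4,2) (6,1) (6,1) (4,7) (4,7)
{C/Mid/D/f, C/Mid/D/g} → row (7,3) (7,3) (7,7) (7,7) (4,7) (4,7)
{C/Mid/U/f, C/Mid/U/g} → row (4,2) (4,2) (7,7) (7,7) (4,7) (4,7)
{C/Hi/D/f, C/Hi/D/g} → row (7,3) (7,3) (1,7) (1,7) (4,7) (4,7)
{C/Hi/U/f, C/Hi/U/g} → row (4,2) (4,2) (1,7) (1,7) (4,7) (4,7)
{A/Lo/D/f, A/Lo/U/f} → row (4,6) (5,5) (6,1) (6,1) (4,7) (4,7)
{A/Lo/D/g, A/Lo/U/g} → row (6,4) (5,5) (6,1) (6,1) (4,7) (4,7)
{A/Mid/D/f, A/Mid/U/f} → row (4,6) (5,5) (7,7) (7,7) (4,7) (4,7)
{A/Mid/D/g, A/Mid/U/g} → row (6,4) (5,5) (7,7) (7,7) (4,7) (4,7)
{A/Hi/D/f, A/Hi/U/f} → row (4,6) (5,5) (1,7) (1,7) (4,7) (4,7)
{A/Hi/D/g, A/Hi/U/g} → row (6,4) (5,5) (1,7) (1,7) (4,7) (4,7)
That's 12 distinct rows out of 24 strategies.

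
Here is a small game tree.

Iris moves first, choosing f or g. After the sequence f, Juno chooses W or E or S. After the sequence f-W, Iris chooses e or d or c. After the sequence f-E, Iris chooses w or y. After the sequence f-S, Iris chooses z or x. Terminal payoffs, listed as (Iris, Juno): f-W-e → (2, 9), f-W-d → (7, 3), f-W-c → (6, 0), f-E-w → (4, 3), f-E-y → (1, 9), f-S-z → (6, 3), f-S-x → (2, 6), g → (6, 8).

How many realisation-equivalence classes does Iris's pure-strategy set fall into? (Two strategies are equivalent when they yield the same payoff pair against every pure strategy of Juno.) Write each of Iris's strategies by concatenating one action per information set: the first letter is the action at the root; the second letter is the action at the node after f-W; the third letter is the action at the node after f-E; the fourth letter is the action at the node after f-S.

13

Iris has 24 pure strategies: fewz, fewx, feyz, feyx, fdwz, fdwx, fdyz, fdyx, fcwz, fcwx, fcyz, fcyx, gewz, gewx, geyz, geyx, gdwz, gdwx, gdyz, gdyx, gcwz, gcwx, gcyz, gcyx. Columns: W, E, S.
{fewz} → row (2,9) (4,3) (6,3)
{fewx} → row (2,9) (4,3) (2,6)
{feyz} → row (2,9) (1,9) (6,3)
{feyx} → row (2,9) (1,9) (2,6)
{fdwz} → row (7,3) (4,3) (6,3)
{fdwx} → row (7,3) (4,3) (2,6)
{fdyz} → row (7,3) (1,9) (6,3)
{fdyx} → row (7,3) (1,9) (2,6)
{fcwz} → row (6,0) (4,3) (6,3)
{fcwx} → row (6,0) (4,3) (2,6)
{fcyz} → row (6,0) (1,9) (6,3)
{fcyx} → row (6,0) (1,9) (2,6)
{gewz, gewx, geyz, geyx, gdwz, gdwx, gdyz, gdyx, gcwz, gcwx, gcyz, gcyx} → row (6,8) (6,8) (6,8)
That's 13 distinct rows out of 24 strategies.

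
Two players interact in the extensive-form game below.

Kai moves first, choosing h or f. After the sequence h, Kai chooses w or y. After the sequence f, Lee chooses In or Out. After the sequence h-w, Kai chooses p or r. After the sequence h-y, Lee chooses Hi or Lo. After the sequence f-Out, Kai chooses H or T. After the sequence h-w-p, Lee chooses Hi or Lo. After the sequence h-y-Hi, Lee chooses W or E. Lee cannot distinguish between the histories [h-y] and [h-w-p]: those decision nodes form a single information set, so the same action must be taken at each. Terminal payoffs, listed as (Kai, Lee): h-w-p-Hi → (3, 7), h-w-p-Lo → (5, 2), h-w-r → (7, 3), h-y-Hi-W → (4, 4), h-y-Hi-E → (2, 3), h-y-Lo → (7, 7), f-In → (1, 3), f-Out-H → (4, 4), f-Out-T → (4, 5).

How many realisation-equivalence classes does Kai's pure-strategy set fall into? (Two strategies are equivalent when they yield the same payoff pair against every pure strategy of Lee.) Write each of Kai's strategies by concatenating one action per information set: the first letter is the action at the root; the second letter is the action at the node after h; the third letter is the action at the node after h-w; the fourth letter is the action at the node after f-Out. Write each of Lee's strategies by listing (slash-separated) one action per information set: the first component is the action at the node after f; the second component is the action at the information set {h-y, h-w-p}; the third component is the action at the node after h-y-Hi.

5

Kai has 16 pure strategies: hwpH, hwpT, hwrH, hwrT, hypH, hypT, hyrH, hyrT, fwpH, fwpT, fwrH, fwrT, fypH, fypT, fyrH, fyrT. Columns: In/Hi/W, In/Hi/E, In/Lo/W, In/Lo/E, Out/Hi/W, Out/Hi/E, Out/Lo/W, Out/Lo/E.
{hwpH, hwpT} → row (3,7) (3,7) (5,2) (5,2) (3,7) (3,7) (5,2) (5,2)
{hwrH, hwrT} → row (7,3) (7,3) (7,3) (7,3) (7,3) (7,3) (7,3) (7,3)
{hypH, hypT, hyrH, hyrT} → row (4,4) (2,3) (7,7) (7,7) (4,4) (2,3) (7,7) (7,7)
{fwpH, fwrH, fypH, fyrH} → row (1,3) (1,3) (1,3) (1,3) (4,4) (4,4) (4,4) (4,4)
{fwpT, fwrT, fypT, fyrT} → row (1,3) (1,3) (1,3) (1,3) (4,5) (4,5) (4,5) (4,5)
That's 5 distinct rows out of 16 strategies.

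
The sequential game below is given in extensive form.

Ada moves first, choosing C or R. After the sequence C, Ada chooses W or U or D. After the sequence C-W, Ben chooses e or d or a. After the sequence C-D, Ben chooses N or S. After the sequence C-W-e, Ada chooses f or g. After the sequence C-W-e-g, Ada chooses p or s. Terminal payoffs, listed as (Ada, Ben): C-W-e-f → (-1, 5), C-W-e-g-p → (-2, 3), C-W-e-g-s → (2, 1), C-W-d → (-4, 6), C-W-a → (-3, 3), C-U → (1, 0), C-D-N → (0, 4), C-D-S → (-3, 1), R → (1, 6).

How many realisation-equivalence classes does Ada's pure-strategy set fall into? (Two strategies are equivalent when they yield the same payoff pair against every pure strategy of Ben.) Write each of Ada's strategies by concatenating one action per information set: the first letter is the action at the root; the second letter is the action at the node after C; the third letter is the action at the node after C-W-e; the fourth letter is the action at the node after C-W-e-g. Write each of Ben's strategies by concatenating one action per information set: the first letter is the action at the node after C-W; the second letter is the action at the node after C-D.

Ada has 24 pure strategies: CWfp, CWfs, CWgp, CWgs, CUfp, CUfs, CUgp, CUgs, CDfp, CDfs, CDgp, CDgs, RWfp, RWfs, RWgp, RWgs, RUfp, RUfs, RUgp, RUgs, RDfp, RDfs, RDgp, RDgs. Columns: eN, eS, dN, dS, aN, aS.
{CWfp, CWfs} → row (-1,5) (-1,5) (-4,6) (-4,6) (-3,3) (-3,3)
{CWgp} → row (-2,3) (-2,3) (-4,6) (-4,6) (-3,3) (-3,3)
{CWgs} → row (2,1) (2,1) (-4,6) (-4,6) (-3,3) (-3,3)
{CUfp, CUfs, CUgp, CUgs} → row (1,0) (1,0) (1,0) (1,0) (1,0) (1,0)
{CDfp, CDfs, CDgp, CDgs} → row (0,4) (-3,1) (0,4) (-3,1) (0,4) (-3,1)
{RWfp, RWfs, RWgp, RWgs, RUfp, RUfs, RUgp, RUgs, RDfp, RDfs, RDgp, RDgs} → row (1,6) (1,6) (1,6) (1,6) (1,6) (1,6)
That's 6 distinct rows out of 24 strategies.

6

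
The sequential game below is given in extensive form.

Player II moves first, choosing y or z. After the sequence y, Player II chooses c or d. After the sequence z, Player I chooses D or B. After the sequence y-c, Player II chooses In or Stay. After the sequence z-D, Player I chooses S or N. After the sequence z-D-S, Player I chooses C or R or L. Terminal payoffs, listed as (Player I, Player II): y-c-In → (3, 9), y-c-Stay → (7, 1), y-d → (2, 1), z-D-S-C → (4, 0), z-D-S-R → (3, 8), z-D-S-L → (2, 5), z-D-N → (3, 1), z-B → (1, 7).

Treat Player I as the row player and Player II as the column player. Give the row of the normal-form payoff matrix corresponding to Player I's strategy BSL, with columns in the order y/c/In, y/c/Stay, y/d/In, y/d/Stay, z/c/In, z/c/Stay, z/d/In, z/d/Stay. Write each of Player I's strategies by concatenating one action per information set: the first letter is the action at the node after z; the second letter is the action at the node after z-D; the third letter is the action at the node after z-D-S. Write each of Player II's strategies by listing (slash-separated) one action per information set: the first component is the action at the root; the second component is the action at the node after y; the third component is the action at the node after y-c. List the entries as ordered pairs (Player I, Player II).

(3,9) (7,1) (2,1) (2,1) (1,7) (1,7) (1,7) (1,7)

vs y/c/In: Player II plays y → Player II plays c at [y] → Player II plays In at [y-c] → (3, 9)
vs y/c/Stay: Player II plays y → Player II plays c at [y] → Player II plays Stay at [y-c] → (7, 1)
vs y/d/In: Player II plays y → Player II plays d at [y] → (2, 1)
vs y/d/Stay: Player II plays y → Player II plays d at [y] → (2, 1)
vs z/c/In: Player II plays z → Player I plays B at [z] → (1, 7)
vs z/c/Stay: Player II plays z → Player I plays B at [z] → (1, 7)
vs z/d/In: Player II plays z → Player I plays B at [z] → (1, 7)
vs z/d/Stay: Player II plays z → Player I plays B at [z] → (1, 7)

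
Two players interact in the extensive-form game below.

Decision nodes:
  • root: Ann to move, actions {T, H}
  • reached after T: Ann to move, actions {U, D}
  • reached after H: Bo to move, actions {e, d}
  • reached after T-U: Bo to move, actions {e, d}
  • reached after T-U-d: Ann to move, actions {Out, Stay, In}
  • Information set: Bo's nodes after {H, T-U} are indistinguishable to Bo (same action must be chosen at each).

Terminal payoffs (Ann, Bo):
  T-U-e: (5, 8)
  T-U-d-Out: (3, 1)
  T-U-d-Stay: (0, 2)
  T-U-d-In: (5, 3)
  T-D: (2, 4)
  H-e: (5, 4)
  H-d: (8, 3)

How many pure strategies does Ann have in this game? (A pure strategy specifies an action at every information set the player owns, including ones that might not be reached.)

Ann owns the root with actions {T, H} — two choices.
Ann owns the node after T with actions {U, D} — two choices.
Ann owns the node after T-U-d with actions {Out, Stay, In} — three choices.
A pure strategy fixes one action at each information set independently, so the count is the product 2 × 2 × 3 = 12.

12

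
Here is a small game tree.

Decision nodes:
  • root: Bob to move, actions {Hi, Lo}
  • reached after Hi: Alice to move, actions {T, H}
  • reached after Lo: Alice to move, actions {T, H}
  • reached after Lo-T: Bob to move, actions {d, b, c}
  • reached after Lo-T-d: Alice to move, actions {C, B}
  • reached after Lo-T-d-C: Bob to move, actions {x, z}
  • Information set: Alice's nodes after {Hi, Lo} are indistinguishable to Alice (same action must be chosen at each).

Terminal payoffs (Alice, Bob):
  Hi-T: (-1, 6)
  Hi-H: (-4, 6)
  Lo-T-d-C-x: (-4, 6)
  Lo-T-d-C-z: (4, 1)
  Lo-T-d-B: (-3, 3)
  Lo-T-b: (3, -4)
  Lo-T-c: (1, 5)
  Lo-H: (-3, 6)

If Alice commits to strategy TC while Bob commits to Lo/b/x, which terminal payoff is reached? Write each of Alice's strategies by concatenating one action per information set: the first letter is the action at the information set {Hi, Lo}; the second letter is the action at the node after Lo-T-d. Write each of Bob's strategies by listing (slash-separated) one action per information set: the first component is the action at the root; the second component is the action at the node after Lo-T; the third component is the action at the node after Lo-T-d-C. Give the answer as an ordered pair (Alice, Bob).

Trace the play path from the root:
  Bob plays Lo
  Alice plays T at [Lo]
  Bob plays b at [Lo-T]
→ terminal payoff (3, -4).
(Alice's choice at the node after Lo-T-d is never reached on this path, so it doesn't affect the outcome.)

(3, -4)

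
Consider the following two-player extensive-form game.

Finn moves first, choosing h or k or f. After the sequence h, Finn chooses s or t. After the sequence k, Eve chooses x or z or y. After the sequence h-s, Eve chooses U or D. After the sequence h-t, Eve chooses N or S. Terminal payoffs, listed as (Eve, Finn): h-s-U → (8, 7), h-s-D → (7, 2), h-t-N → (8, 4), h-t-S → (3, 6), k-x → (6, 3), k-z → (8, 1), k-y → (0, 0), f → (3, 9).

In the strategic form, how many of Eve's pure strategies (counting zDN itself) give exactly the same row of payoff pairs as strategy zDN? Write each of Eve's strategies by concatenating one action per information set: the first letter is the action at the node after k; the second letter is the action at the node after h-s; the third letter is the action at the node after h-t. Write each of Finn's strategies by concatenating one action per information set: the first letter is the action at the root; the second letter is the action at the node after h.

1

Row for zDN (columns hs, ht, ks, kt, fs, ft): (7,2) (8,4) (8,1) (8,1) (3,9) (3,9).
Every one of Eve's information sets is on the play path for some reply by Finn when Eve follows zDN.
Changing the action at any of them therefore changes at least one column, so only zDN itself gives this row.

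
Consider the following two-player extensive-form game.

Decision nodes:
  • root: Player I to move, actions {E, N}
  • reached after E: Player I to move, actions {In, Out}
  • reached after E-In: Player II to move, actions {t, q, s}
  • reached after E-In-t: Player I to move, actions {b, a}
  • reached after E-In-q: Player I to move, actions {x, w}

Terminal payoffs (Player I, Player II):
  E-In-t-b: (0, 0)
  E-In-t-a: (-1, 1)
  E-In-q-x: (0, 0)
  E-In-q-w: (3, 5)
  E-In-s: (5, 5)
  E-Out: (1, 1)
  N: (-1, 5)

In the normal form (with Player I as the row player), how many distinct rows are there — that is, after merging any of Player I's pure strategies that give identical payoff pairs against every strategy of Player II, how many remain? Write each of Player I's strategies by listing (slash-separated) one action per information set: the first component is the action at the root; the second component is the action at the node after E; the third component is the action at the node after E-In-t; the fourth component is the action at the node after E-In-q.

6

Player I has 16 pure strategies: E/In/b/x, E/In/b/w, E/In/a/x, E/In/a/w, E/Out/b/x, E/Out/b/w, E/Out/a/x, E/Out/a/w, N/In/b/x, N/In/b/w, N/In/a/x, N/In/a/w, N/Out/b/x, N/Out/b/w, N/Out/a/x, N/Out/a/w. Columns: t, q, s.
{E/In/b/x} → row (0,0) (0,0) (5,5)
{E/In/b/w} → row (0,0) (3,5) (5,5)
{E/In/a/x} → row (-1,1) (0,0) (5,5)
{E/In/a/w} → row (-1,1) (3,5) (5,5)
{E/Out/b/x, E/Out/b/w, E/Out/a/x, E/Out/a/w} → row (1,1) (1,1) (1,1)
{N/In/b/x, N/In/b/w, N/In/a/x, N/In/a/w, N/Out/b/x, N/Out/b/w, N/Out/a/x, N/Out/a/w} → row (-1,5) (-1,5) (-1,5)
That's 6 distinct rows out of 16 strategies.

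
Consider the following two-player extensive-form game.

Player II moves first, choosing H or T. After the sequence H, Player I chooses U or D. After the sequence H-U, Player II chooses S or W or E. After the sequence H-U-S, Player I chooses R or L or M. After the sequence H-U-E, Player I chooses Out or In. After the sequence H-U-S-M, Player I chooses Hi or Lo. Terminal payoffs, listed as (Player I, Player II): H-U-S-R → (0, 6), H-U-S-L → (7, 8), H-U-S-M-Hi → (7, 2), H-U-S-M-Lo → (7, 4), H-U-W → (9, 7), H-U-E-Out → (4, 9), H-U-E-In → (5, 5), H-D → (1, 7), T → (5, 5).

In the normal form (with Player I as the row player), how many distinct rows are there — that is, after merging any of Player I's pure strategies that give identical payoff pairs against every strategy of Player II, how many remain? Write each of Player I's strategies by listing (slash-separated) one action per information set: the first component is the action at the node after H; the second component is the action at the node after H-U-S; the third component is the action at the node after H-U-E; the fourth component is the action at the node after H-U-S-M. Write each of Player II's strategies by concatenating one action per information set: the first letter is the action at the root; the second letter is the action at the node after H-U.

Player I has 24 pure strategies: U/R/Out/Hi, U/R/Out/Lo, U/R/In/Hi, U/R/In/Lo, U/L/Out/Hi, U/L/Out/Lo, U/L/In/Hi, U/L/In/Lo, U/M/Out/Hi, U/M/Out/Lo, U/M/In/Hi, U/M/In/Lo, D/R/Out/Hi, D/R/Out/Lo, D/R/In/Hi, D/R/In/Lo, D/L/Out/Hi, D/L/Out/Lo, D/L/In/Hi, D/L/In/Lo, D/M/Out/Hi, D/M/Out/Lo, D/M/In/Hi, D/M/In/Lo. Columns: HS, HW, HE, TS, TW, TE.
{U/R/Out/Hi, U/R/Out/Lo} → row (0,6) (9,7) (4,9) (5,5) (5,5) (5,5)
{U/R/In/Hi, U/R/In/Lo} → row (0,6) (9,7) (5,5) (5,5) (5,5) (5,5)
{U/L/Out/Hi, U/L/Out/Lo} → row (7,8) (9,7) (4,9) (5,5) (5,5) (5,5)
{U/L/In/Hi, U/L/In/Lo} → row (7,8) (9,7) (5,5) (5,5) (5,5) (5,5)
{U/M/Out/Hi} → row (7,2) (9,7) (4,9) (5,5) (5,5) (5,5)
{U/M/Out/Lo} → row (7,4) (9,7) (4,9) (5,5) (5,5) (5,5)
{U/M/In/Hi} → row (7,2) (9,7) (5,5) (5,5) (5,5) (5,5)
{U/M/In/Lo} → row (7,4) (9,7) (5,5) (5,5) (5,5) (5,5)
{D/R/Out/Hi, D/R/Out/Lo, D/R/In/Hi, D/R/In/Lo, D/L/Out/Hi, D/L/Out/Lo, D/L/In/Hi, D/L/In/Lo, D/M/Out/Hi, D/M/Out/Lo, D/M/In/Hi, D/M/In/Lo} → row (1,7) (1,7) (1,7) (5,5) (5,5) (5,5)
That's 9 distinct rows out of 24 strategies.

9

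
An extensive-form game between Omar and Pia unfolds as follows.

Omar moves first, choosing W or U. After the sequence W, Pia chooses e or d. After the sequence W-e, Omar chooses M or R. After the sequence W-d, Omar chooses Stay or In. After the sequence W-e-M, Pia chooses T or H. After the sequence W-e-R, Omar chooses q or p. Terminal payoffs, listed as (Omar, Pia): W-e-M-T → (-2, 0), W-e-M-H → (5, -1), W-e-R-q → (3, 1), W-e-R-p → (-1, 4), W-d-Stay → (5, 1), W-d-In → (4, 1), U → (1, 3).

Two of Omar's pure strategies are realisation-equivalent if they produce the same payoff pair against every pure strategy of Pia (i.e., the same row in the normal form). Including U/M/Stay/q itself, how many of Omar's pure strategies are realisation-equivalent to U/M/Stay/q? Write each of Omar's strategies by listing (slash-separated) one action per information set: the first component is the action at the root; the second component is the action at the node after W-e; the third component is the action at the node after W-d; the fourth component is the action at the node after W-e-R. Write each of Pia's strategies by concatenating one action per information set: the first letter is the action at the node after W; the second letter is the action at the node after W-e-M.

8

Row for U/M/Stay/q (columns eT, eH, dT, dH): (1,3) (1,3) (1,3) (1,3).
Under U/M/Stay/q, Omar's choice at the node after W-e and at the node after W-d and at the node after W-e-R can never be reached regardless of what Pia does, so varying those choices leaves every outcome unchanged.
Holding the reachable choices fixed and varying the unreachable ones freely already gives 2 × 2 × 2 = 8 equivalent strategies.
No other strategy reproduces this row, so those 8 are the full class: U/M/Stay/q, U/M/Stay/p, U/M/In/q, U/M/In/p, U/R/Stay/q, U/R/Stay/p, U/R/In/q, U/R/In/p.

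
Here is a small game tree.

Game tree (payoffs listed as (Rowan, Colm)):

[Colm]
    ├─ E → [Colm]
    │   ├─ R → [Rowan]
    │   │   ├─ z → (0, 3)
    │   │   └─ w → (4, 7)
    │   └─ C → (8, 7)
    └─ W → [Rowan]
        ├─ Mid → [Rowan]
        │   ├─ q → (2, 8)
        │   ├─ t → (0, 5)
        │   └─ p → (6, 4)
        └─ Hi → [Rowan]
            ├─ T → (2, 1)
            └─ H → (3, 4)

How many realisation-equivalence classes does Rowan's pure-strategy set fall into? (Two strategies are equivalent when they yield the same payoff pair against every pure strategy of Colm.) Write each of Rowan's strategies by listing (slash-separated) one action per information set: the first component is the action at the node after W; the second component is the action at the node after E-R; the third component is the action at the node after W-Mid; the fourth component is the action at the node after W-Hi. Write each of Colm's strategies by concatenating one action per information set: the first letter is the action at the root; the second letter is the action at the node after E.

Rowan has 24 pure strategies: Mid/z/q/T, Mid/z/q/H, Mid/z/t/T, Mid/z/t/H, Mid/z/p/T, Mid/z/p/H, Mid/w/q/T, Mid/w/q/H, Mid/w/t/T, Mid/w/t/H, Mid/w/p/T, Mid/w/p/H, Hi/z/q/T, Hi/z/q/H, Hi/z/t/T, Hi/z/t/H, Hi/z/p/T, Hi/z/p/H, Hi/w/q/T, Hi/w/q/H, Hi/w/t/T, Hi/w/t/H, Hi/w/p/T, Hi/w/p/H. Columns: ER, EC, WR, WC.
{Mid/z/q/T, Mid/z/q/H} → row (0,3) (8,7) (2,8) (2,8)
{Mid/z/t/T, Mid/z/t/H} → row (0,3) (8,7) (0,5) (0,5)
{Mid/z/p/T, Mid/z/p/H} → row (0,3) (8,7) (6,4) (6,4)
{Mid/w/q/T, Mid/w/q/H} → row (4,7) (8,7) (2,8) (2,8)
{Mid/w/t/T, Mid/w/t/H} → row (4,7) (8,7) (0,5) (0,5)
{Mid/w/p/T, Mid/w/p/H} → row (4,7) (8,7) (6,4) (6,4)
{Hi/z/q/T, Hi/z/t/T, Hi/z/p/T} → row (0,3) (8,7) (2,1) (2,1)
{Hi/z/q/H, Hi/z/t/H, Hi/z/p/H} → row (0,3) (8,7) (3,4) (3,4)
{Hi/w/q/T, Hi/w/t/T, Hi/w/p/T} → row (4,7) (8,7) (2,1) (2,1)
{Hi/w/q/H, Hi/w/t/H, Hi/w/p/H} → row (4,7) (8,7) (3,4) (3,4)
That's 10 distinct rows out of 24 strategies.

10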